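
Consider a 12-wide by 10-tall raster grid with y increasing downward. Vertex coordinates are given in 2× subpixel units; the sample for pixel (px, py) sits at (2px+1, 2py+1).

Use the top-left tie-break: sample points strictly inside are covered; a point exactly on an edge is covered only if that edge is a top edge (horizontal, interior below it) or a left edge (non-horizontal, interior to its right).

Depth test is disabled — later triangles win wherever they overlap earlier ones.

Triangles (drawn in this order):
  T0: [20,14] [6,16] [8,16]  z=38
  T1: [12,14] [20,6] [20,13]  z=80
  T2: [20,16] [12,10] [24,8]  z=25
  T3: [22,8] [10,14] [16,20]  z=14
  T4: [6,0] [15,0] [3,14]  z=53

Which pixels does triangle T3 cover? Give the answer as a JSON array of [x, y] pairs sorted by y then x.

T0:
  2·area = 4  (B↔C swapped to make it positive)
  edge (20, 14)→(8, 16): d=(-12,2) right/bottom  bias=-1
  edge (8, 16)→(6, 16): d=(-2,0) right/bottom  bias=-1
  edge (6, 16)→(20, 14): d=(14,-2) top-left  bias=+0
    (6,7)@(13, 15): e=[2,2,0] → #  [on edge]
    (7,7)@(15, 15): e=[-2,2,4] → ·
    (6,8)@(13, 17): e=[-22,-2,28] → ·
  covered (1 px):
    · · · · · · · · · · · ·
    · · · · · · · · · · · ·
    · · · · · · · · · · · ·
    · · · · · · · · · · · ·
    · · · · · · · · · · · ·
    · · · · · · · · · · · ·
    · · · · · · · · · · · ·
    · · · · · · # · · · · ·
    · · · · · · · · · · · ·
    · · · · · · · · · · · ·
T1:
  2·area = 56
  edge (12, 14)→(20, 6): d=(8,-8) top-left  bias=+0
  edge (20, 6)→(20, 13): d=(0,7) right/bottom  bias=-1
  edge (20, 13)→(12, 14): d=(-8,1) right/bottom  bias=-1
    (11,1)@(23, 3): e=[0,-21,77] → ·  [on edge]
    (10,2)@(21, 5): e=[0,-7,63] → ·  [on edge]
    (9,3)@(19, 7): e=[0,7,49] → #  [on edge]
    (10,3)@(21, 7): e=[16,-7,47] → ·
    (8,4)@(17, 9): e=[0,21,35] → #  [on edge]
    (10,4)@(21, 9): e=[32,-7,31] → ·
    (7,5)@(15, 11): e=[0,35,21] → #  [on edge]
    (10,5)@(21, 11): e=[48,-7,15] → ·
    (6,6)@(13, 13): e=[0,49,7] → #  [on edge]
    (10,6)@(21, 13): e=[64,-7,-1] → ·
    (5,7)@(11, 15): e=[0,63,-7] → ·  [on edge]
    (6,7)@(13, 15): e=[16,49,-9] → ·
    (4,8)@(9, 17): e=[0,77,-21] → ·  [on edge]
    (3,9)@(7, 19): e=[0,91,-35] → ·  [on edge]
  covered (10 px):
    · · · · · · · · · · · ·
    · · · · · · · · · · · ·
    · · · · · · · · · · · ·
    · · · · · · · · · # · ·
    · · · · · · · · # # · ·
    · · · · · · · # # # · ·
    · · · · · · # # # # · ·
    · · · · · · · · · · · ·
    · · · · · · · · · · · ·
    · · · · · · · · · · · ·
T2:
  2·area = 88
  edge (20, 16)→(12, 10): d=(-8,-6) top-left  bias=+0
  edge (12, 10)→(24, 8): d=(12,-2) top-left  bias=+0
  edge (24, 8)→(20, 16): d=(-4,8) right/bottom  bias=-1
    (9,4)@(19, 9): e=[50,2,36] → #
    (10,4)@(21, 9): e=[62,6,20] → #
    (11,4)@(23, 9): e=[74,10,4] → #
    (7,5)@(15, 11): e=[10,18,60] → #
    (8,5)@(17, 11): e=[22,22,44] → #
    (11,5)@(23, 11): e=[58,34,-4] → ·
    (7,6)@(15, 13): e=[-6,42,52] → ·
    (8,6)@(17, 13): e=[6,46,36] → #
    (11,6)@(23, 13): e=[42,58,-12] → ·
    (8,7)@(17, 15): e=[-10,70,28] → ·
    (9,7)@(19, 15): e=[2,74,12] → #
    (10,7)@(21, 15): e=[14,78,-4] → ·
  covered (11 px):
    · · · · · · · · · · · ·
    · · · · · · · · · · · ·
    · · · · · · · · · · · ·
    · · · · · · · · · · · ·
    · · · · · · · · · # # #
    · · · · · · · # # # # ·
    · · · · · · · · # # # ·
    · · · · · · · · · # · ·
    · · · · · · · · · · · ·
    · · · · · · · · · · · ·
T3:
  2·area = 108  (B↔C swapped to make it positive)
  edge (22, 8)→(16, 20): d=(-6,12) right/bottom  bias=-1
  edge (16, 20)→(10, 14): d=(-6,-6) top-left  bias=+0
  edge (10, 14)→(22, 8): d=(12,-6) top-left  bias=+0
    (0,2)@(1, 5): e=[270,0,-162] → ·  [on edge]
    (1,3)@(3, 7): e=[234,0,-126] → ·  [on edge]
    (2,4)@(5, 9): e=[198,0,-90] → ·  [on edge]
    (10,4)@(21, 9): e=[6,96,6] → #
    (11,4)@(23, 9): e=[-18,108,18] → ·
    (3,5)@(7, 11): e=[162,0,-54] → ·  [on edge]
    (8,5)@(17, 11): e=[42,60,6] → #
    (9,5)@(19, 11): e=[18,72,18] → #
    (10,5)@(21, 11): e=[-6,84,30] → ·
    (4,6)@(9, 13): e=[126,0,-18] → ·  [on edge]
    (6,6)@(13, 13): e=[78,24,6] → #
    (7,6)@(15, 13): e=[54,36,18] → #
    (5,7)@(11, 15): e=[90,0,18] → #  [on edge]
    (6,8)@(13, 17): e=[54,0,54] → #  [on edge]
    (7,9)@(15, 19): e=[18,0,90] → #  [on edge]
  covered (15 px):
    · · · · · · · · · · · ·
    · · · · · · · · · · · ·
    · · · · · · · · · · · ·
    · · · · · · · · · · · ·
    · · · · · · · · · · # ·
    · · · · · · · · # # · ·
    · · · · · · # # # # · ·
    · · · · · # # # # · · ·
    · · · · · · # # # · · ·
    · · · · · · · # · · · ·
T4:
  2·area = 126
  edge (6, 0)→(15, 0): d=(9,0) top-left  bias=+0
  edge (15, 0)→(3, 14): d=(-12,14) right/bottom  bias=-1
  edge (3, 14)→(6, 0): d=(3,-14) top-left  bias=+0
    (3,0)@(7, 1): e=[9,100,17] → #
    (4,0)@(9, 1): e=[9,72,45] → #
    (5,0)@(11, 1): e=[9,44,73] → #
    (6,0)@(13, 1): e=[9,16,101] → #
    (7,0)@(15, 1): e=[9,-12,129] → ·
    (3,1)@(7, 3): e=[27,76,23] → #
    (6,1)@(13, 3): e=[27,-8,107] → ·
    (2,2)@(5, 5): e=[45,80,1] → #
    (5,2)@(11, 5): e=[45,-4,85] → ·
    (2,3)@(5, 7): e=[63,56,7] → #
    (4,3)@(9, 7): e=[63,0,63] → ·  [on edge]
    (2,4)@(5, 9): e=[81,32,13] → #
  covered (15 px):
    · · · # # # # · · · · ·
    · · · # # # · · · · · ·
    · · # # # · · · · · · ·
    · · # # · · · · · · · ·
    · · # # · · · · · · · ·
    · · # · · · · · · · · ·
    · · · · · · · · · · · ·
    · · · · · · · · · · · ·
    · · · · · · · · · · · ·
    · · · · · · · · · · · ·

Final: [[10,4],[8,5],[9,5],[6,6],[7,6],[8,6],[9,6],[5,7],[6,7],[7,7],[8,7],[6,8],[7,8],[8,8],[7,9]]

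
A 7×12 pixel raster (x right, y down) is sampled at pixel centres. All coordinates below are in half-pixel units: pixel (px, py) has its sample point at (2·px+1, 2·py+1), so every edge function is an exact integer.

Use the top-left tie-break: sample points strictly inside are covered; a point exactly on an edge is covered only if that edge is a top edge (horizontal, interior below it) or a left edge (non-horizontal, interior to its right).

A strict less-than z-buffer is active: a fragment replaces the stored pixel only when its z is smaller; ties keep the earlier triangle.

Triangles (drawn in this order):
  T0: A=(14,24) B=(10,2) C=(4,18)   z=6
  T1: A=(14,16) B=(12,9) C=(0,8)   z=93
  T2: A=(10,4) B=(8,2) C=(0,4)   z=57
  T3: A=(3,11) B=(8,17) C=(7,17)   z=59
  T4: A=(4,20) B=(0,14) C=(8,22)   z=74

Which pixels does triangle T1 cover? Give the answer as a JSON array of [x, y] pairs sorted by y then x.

T0:
  2·area = 196  (B↔C swapped to make it positive)
  edge (14, 24)→(4, 18): d=(-10,-6) top-left  bias=+0
  edge (4, 18)→(10, 2): d=(6,-16) top-left  bias=+0
  edge (10, 2)→(14, 24): d=(4,22) right/bottom  bias=-1
    (4,2)@(9, 5): e=[160,2,34] → █
    (5,2)@(11, 5): e=[172,34,-10] → ·
    (4,3)@(9, 7): e=[140,14,42] → █
    (5,3)@(11, 7): e=[152,46,-2] → ·
    (4,4)@(9, 9): e=[120,26,50] → █
    (5,4)@(11, 9): e=[132,58,6] → █
    (6,4)@(13, 9): e=[144,90,-38] → ·
    (3,5)@(7, 11): e=[88,6,102] → █
    (6,5)@(13, 11): e=[124,102,-30] → ·
    (3,6)@(7, 13): e=[68,18,110] → █
    (6,6)@(13, 13): e=[104,114,-22] → ·
    (3,7)@(7, 15): e=[48,30,118] → █
    (4,10)@(9, 21): e=[0,98,98] → █  [on edge]
  covered (25 px):
    · · · · · · ·
    · · · · · · ·
    · · · · █ · ·
    · · · · █ · ·
    · · · · █ █ ·
    · · · █ █ █ ·
    · · · █ █ █ ·
    · · · █ █ █ ·
    · · █ █ █ █ ·
    · · · █ █ █ █
    · · · · █ █ █
    · · · · · · █
T1:
  2·area = 82  (B↔C swapped to make it positive)
  edge (14, 16)→(0, 8): d=(-14,-8) top-left  bias=+0
  edge (0, 8)→(12, 9): d=(12,1) right/bottom  bias=-1
  edge (12, 9)→(14, 16): d=(2,7) right/bottom  bias=-1
    (1,4)@(3, 9): e=[10,9,63] → █
    (2,4)@(5, 9): e=[26,7,49] → █
    (3,4)@(7, 9): e=[42,5,35] → █
    (4,4)@(9, 9): e=[58,3,21] → █
    (5,4)@(11, 9): e=[74,1,7] → █
    (6,4)@(13, 9): e=[90,-1,-7] → ·
    (1,5)@(3, 11): e=[-18,33,67] → ·
    (2,5)@(5, 11): e=[-2,31,53] → ·
    (3,5)@(7, 11): e=[14,29,39] → █
    (6,5)@(13, 11): e=[62,23,-3] → ·
    (3,6)@(7, 13): e=[-14,53,43] → ·
    (4,6)@(9, 13): e=[2,51,29] → █
  covered (12 px):
    · · · · · · ·
    · · · · · · ·
    · · · · · · ·
    · · · · · · ·
    · █ █ █ █ █ ·
    · · · █ █ █ ·
    · · · · █ █ █
    · · · · · · █
    · · · · · · ·
    · · · · · · ·
    · · · · · · ·
    · · · · · · ·
T2:
  2·area = 20  (B↔C swapped to make it positive)
  edge (10, 4)→(0, 4): d=(-10,0) right/bottom  bias=-1
  edge (0, 4)→(8, 2): d=(8,-2) top-left  bias=+0
  edge (8, 2)→(10, 4): d=(2,2) right/bottom  bias=-1
    (3,0)@(7, 1): e=[30,-10,0] → ·  [on edge]
    (2,1)@(5, 3): e=[10,2,8] → █
    (3,1)@(7, 3): e=[10,6,4] → █
    (4,1)@(9, 3): e=[10,10,0] → ·  [on edge]
    (2,2)@(5, 5): e=[-10,18,12] → ·
    (3,2)@(7, 5): e=[-10,22,8] → ·
    (5,2)@(11, 5): e=[-10,30,0] → ·  [on edge]
    (6,3)@(13, 7): e=[-30,50,0] → ·  [on edge]
  covered (2 px):
    · · · · · · ·
    · · █ █ · · ·
    · · · · · · ·
    · · · · · · ·
    · · · · · · ·
    · · · · · · ·
    · · · · · · ·
    · · · · · · ·
    · · · · · · ·
    · · · · · · ·
    · · · · · · ·
    · · · · · · ·
T3:
  2·area = 6
  edge (3, 11)→(8, 17): d=(5,6) right/bottom  bias=-1
  edge (8, 17)→(7, 17): d=(-1,0) right/bottom  bias=-1
  edge (7, 17)→(3, 11): d=(-4,-6) top-left  bias=+0
    (1,5)@(3, 11): e=[0,6,0] → ·  [on edge]
    (0,8)@(1, 17): e=[42,0,-36] → ·  [on edge]
    (1,8)@(3, 17): e=[30,0,-24] → ·  [on edge]
    (2,8)@(5, 17): e=[18,0,-12] → ·  [on edge]
    (3,8)@(7, 17): e=[6,0,0] → ·  [on edge]
    (4,8)@(9, 17): e=[-6,0,12] → ·  [on edge]
    (5,8)@(11, 17): e=[-18,0,24] → ·  [on edge]
    (6,8)@(13, 17): e=[-30,0,36] → ·  [on edge]
    (5,11)@(11, 23): e=[12,-6,0] → ·  [on edge]
    (6,11)@(13, 23): e=[0,-6,12] → ·  [on edge]
  covered (0 px):
    · · · · · · ·
    · · · · · · ·
    · · · · · · ·
    · · · · · · ·
    · · · · · · ·
    · · · · · · ·
    · · · · · · ·
    · · · · · · ·
    · · · · · · ·
    · · · · · · ·
    · · · · · · ·
    · · · · · · ·
T4:
  2·area = 16
  edge (4, 20)→(0, 14): d=(-4,-6) top-left  bias=+0
  edge (0, 14)→(8, 22): d=(8,8) right/bottom  bias=-1
  edge (8, 22)→(4, 20): d=(-4,-2) top-left  bias=+0
    (0,7)@(1, 15): e=[2,0,14] → ·  [on edge]
    (1,8)@(3, 17): e=[6,0,10] → ·  [on edge]
    (2,9)@(5, 19): e=[10,0,6] → ·  [on edge]
    (3,10)@(7, 21): e=[14,0,2] → ·  [on edge]
    (4,11)@(9, 23): e=[18,0,-2] → ·  [on edge]
  covered (0 px):
    · · · · · · ·
    · · · · · · ·
    · · · · · · ·
    · · · · · · ·
    · · · · · · ·
    · · · · · · ·
    · · · · · · ·
    · · · · · · ·
    · · · · · · ·
    · · · · · · ·
    · · · · · · ·
    · · · · · · ·

Final: [[1,4],[2,4],[3,4],[4,4],[5,4],[3,5],[4,5],[5,5],[4,6],[5,6],[6,6],[6,7]]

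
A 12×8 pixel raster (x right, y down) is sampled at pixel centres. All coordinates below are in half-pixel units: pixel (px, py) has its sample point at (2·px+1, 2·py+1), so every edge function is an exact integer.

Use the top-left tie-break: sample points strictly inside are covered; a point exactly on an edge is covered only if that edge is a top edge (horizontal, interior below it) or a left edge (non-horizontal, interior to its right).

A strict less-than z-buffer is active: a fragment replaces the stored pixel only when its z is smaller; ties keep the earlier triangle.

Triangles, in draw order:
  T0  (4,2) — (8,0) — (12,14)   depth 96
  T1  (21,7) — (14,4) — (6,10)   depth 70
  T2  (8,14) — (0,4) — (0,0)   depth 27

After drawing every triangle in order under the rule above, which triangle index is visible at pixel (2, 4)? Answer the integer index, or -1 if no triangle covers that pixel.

T0:
  2·area = 64
  edge (4, 2)→(8, 0): d=(4,-2) top-left  bias=+0
  edge (8, 0)→(12, 14): d=(4,14) right/bottom  bias=-1
  edge (12, 14)→(4, 2): d=(-8,-12) top-left  bias=+0
    (3,0)@(7, 1): e=[2,18,44] → #
    (4,0)@(9, 1): e=[6,-10,68] → ·
    (2,1)@(5, 3): e=[6,54,4] → #
    (4,1)@(9, 3): e=[14,-2,52] → ·
    (2,2)@(5, 5): e=[14,62,-12] → ·
    (3,2)@(7, 5): e=[18,34,12] → #
    (4,2)@(9, 5): e=[22,6,36] → #
    (5,2)@(11, 5): e=[26,-22,60] → ·
    (3,3)@(7, 7): e=[26,42,-4] → ·
    (4,3)@(9, 7): e=[30,14,20] → #
    (5,3)@(11, 7): e=[34,-14,44] → ·
    (4,4)@(9, 9): e=[38,22,4] → #
  covered (8 px):
    · · · # · · · · · · · ·
    · · # # · · · · · · · ·
    · · · # # · · · · · · ·
    · · · · # · · · · · · ·
    · · · · # · · · · · · ·
    · · · · · # · · · · · ·
    · · · · · · · · · · · ·
    · · · · · · · · · · · ·
T1:
  2·area = 66  (B↔C swapped to make it positive)
  edge (21, 7)→(6, 10): d=(-15,3) right/bottom  bias=-1
  edge (6, 10)→(14, 4): d=(8,-6) top-left  bias=+0
  edge (14, 4)→(21, 7): d=(7,3) right/bottom  bias=-1
    (3,0)@(7, 1): e=[132,-66,0] → ·  [on edge]
    (6,2)@(13, 5): e=[54,2,10] → #
    (7,2)@(15, 5): e=[48,14,4] → #
    (8,2)@(17, 5): e=[42,26,-2] → ·
    (5,3)@(11, 7): e=[30,6,30] → #
    (8,3)@(17, 7): e=[12,42,12] → #
    (9,3)@(19, 7): e=[6,54,6] → #
    (10,3)@(21, 7): e=[0,66,0] → ·  [on edge]
    (4,4)@(9, 9): e=[6,10,50] → #
    (5,4)@(11, 9): e=[0,22,44] → ·  [on edge]
    (6,4)@(13, 9): e=[-6,34,38] → ·
    (7,4)@(15, 9): e=[-12,46,32] → ·
    (0,5)@(1, 11): e=[0,-22,88] → ·  [on edge]
  covered (8 px):
    · · · · · · · · · · · ·
    · · · · · · · · · · · ·
    · · · · · · # # · · · ·
    · · · · · # # # # # · ·
    · · · · # · · · · · · ·
    · · · · · · · · · · · ·
    · · · · · · · · · · · ·
    · · · · · · · · · · · ·
T2:
  2·area = 32
  edge (8, 14)→(0, 4): d=(-8,-10) top-left  bias=+0
  edge (0, 4)→(0, 0): d=(0,-4) top-left  bias=+0
  edge (0, 0)→(8, 14): d=(8,14) right/bottom  bias=-1
    (0,1)@(1, 3): e=[18,4,10] → #
    (1,1)@(3, 3): e=[38,12,-18] → ·
    (0,2)@(1, 5): e=[2,4,26] → #
    (1,2)@(3, 5): e=[22,12,-2] → ·
    (0,3)@(1, 7): e=[-14,4,42] → ·
    (1,3)@(3, 7): e=[6,12,14] → #
    (2,3)@(5, 7): e=[26,20,-14] → ·
    (1,4)@(3, 9): e=[-10,12,30] → ·
    (2,4)@(5, 9): e=[10,20,2] → #
    (3,4)@(7, 9): e=[30,28,-26] → ·
    (2,5)@(5, 11): e=[-6,20,18] → ·
  covered (4 px):
    · · · · · · · · · · · ·
    # · · · · · · · · · · ·
    # · · · · · · · · · · ·
    · # · · · · · · · · · ·
    · · # · · · · · · · · ·
    · · · · · · · · · · · ·
    · · · · · · · · · · · ·
    · · · · · · · · · · · ·

Z-buffer (winner per pixel, '.' = empty):
  . . . 0 . . . . . . . .
  2 . 0 0 . . . . . . . .
  2 . . 0 0 . 1 1 . . . .
  . 2 . . 0 1 1 1 1 1 . .
  . . 2 . 1 . . . . . . .
  . . . . . 0 . . . . . .
  . . . . . . . . . . . .
  . . . . . . . . . . . .

Final: 2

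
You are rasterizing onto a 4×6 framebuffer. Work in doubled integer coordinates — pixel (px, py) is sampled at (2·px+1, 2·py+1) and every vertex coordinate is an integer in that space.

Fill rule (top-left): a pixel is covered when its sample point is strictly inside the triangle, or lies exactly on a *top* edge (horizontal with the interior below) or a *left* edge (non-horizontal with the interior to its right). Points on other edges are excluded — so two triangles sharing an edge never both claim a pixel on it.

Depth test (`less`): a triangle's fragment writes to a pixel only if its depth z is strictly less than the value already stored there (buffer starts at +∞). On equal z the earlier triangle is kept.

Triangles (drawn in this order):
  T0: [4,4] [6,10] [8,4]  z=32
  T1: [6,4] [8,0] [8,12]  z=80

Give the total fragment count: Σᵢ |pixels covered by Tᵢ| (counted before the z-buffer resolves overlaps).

T0:
  2·area = 24  (B↔C swapped to make it positive)
  edge (4, 4)→(8, 4): d=(4,0) top-left  bias=+0
  edge (8, 4)→(6, 10): d=(-2,6) right/bottom  bias=-1
  edge (6, 10)→(4, 4): d=(-2,-6) top-left  bias=+0
    (1,0)@(3, 1): e=[-12,36,0] → ·  [on edge]
    (2,2)@(5, 5): e=[4,16,4] → #
    (3,2)@(7, 5): e=[4,4,16] → #
    (2,3)@(5, 7): e=[12,12,0] → #  [on edge]
    (3,3)@(7, 7): e=[12,0,12] → ·  [on edge]
    (2,4)@(5, 9): e=[20,8,-4] → ·
  covered (3 px):
    · · · ·
    · · · ·
    · · # #
    · · # ·
    · · · ·
    · · · ·
T1:
  2·area = 24
  edge (6, 4)→(8, 0): d=(2,-4) top-left  bias=+0
  edge (8, 0)→(8, 12): d=(0,12) right/bottom  bias=-1
  edge (8, 12)→(6, 4): d=(-2,-8) top-left  bias=+0
    (3,1)@(7, 3): e=[2,12,10] → #
    (3,2)@(7, 5): e=[6,12,6] → #
    (3,3)@(7, 7): e=[10,12,2] → #
    (3,4)@(7, 9): e=[14,12,-2] → ·
  covered (3 px):
    · · · ·
    · · · #
    · · · #
    · · · #
    · · · ·
    · · · ·

Final: 6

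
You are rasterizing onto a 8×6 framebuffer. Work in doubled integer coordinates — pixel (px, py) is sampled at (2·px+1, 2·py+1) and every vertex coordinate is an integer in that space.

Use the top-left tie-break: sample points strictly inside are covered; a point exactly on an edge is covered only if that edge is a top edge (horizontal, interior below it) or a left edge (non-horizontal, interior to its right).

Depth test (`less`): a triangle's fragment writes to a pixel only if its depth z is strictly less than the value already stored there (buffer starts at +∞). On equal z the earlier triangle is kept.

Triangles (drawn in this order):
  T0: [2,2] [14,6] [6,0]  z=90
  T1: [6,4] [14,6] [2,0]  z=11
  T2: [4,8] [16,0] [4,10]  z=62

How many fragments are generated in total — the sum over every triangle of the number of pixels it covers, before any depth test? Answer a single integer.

T0:
  2·area = 40  (B↔C swapped to make it positive)
  edge (2, 2)→(6, 0): d=(4,-2) top-left  bias=+0
  edge (6, 0)→(14, 6): d=(8,6) right/bottom  bias=-1
  edge (14, 6)→(2, 2): d=(-12,-4) top-left  bias=+0
    (2,0)@(5, 1): e=[2,14,24] → █
    (3,0)@(7, 1): e=[6,2,32] → █
    (4,0)@(9, 1): e=[10,-10,40] → ·
    (2,1)@(5, 3): e=[10,30,0] → █  [on edge]
    (4,1)@(9, 3): e=[18,6,16] → █
    (5,1)@(11, 3): e=[22,-6,24] → ·
    (2,2)@(5, 5): e=[18,46,-24] → ·
    (3,2)@(7, 5): e=[22,34,-16] → ·
    (4,2)@(9, 5): e=[26,22,-8] → ·
    (5,2)@(11, 5): e=[30,10,0] → █  [on edge]
    (6,2)@(13, 5): e=[34,-2,8] → ·
    (5,3)@(11, 7): e=[38,26,-24] → ·
  covered (6 px):
    · · █ █ · · · ·
    · · █ █ █ · · ·
    · · · · · █ · ·
    · · · · · · · ·
    · · · · · · · ·
    · · · · · · · ·
T1:
  2·area = 24  (B↔C swapped to make it positive)
  edge (6, 4)→(2, 0): d=(-4,-4) top-left  bias=+0
  edge (2, 0)→(14, 6): d=(12,6) right/bottom  bias=-1
  edge (14, 6)→(6, 4): d=(-8,-2) top-left  bias=+0
    (1,0)@(3, 1): e=[0,6,18] → █  [on edge]
    (2,0)@(5, 1): e=[8,-6,22] → ·
    (1,1)@(3, 3): e=[-8,30,2] → ·
    (2,1)@(5, 3): e=[0,18,6] → █  [on edge]
    (3,1)@(7, 3): e=[8,6,10] → █
    (4,1)@(9, 3): e=[16,-6,14] → ·
    (2,2)@(5, 5): e=[-8,42,-10] → ·
    (3,2)@(7, 5): e=[0,30,-6] → ·  [on edge]
    (5,2)@(11, 5): e=[16,6,2] → █
    (6,2)@(13, 5): e=[24,-6,6] → ·
    (4,3)@(9, 7): e=[0,42,-18] → ·  [on edge]
    (5,3)@(11, 7): e=[8,30,-14] → ·
    (5,4)@(11, 9): e=[0,54,-30] → ·  [on edge]
    (6,5)@(13, 11): e=[0,66,-42] → ·  [on edge]
  covered (4 px):
    · █ · · · · · ·
    · · █ █ · · · ·
    · · · · · █ · ·
    · · · · · · · ·
    · · · · · · · ·
    · · · · · · · ·
T2:
  2·area = 24
  edge (4, 8)→(16, 0): d=(12,-8) top-left  bias=+0
  edge (16, 0)→(4, 10): d=(-12,10) right/bottom  bias=-1
  edge (4, 10)→(4, 8): d=(0,-2) top-left  bias=+0
    (4,2)@(9, 5): e=[4,10,10] → █
    (5,2)@(11, 5): e=[20,-10,14] → ·
    (3,3)@(7, 7): e=[12,6,6] → █
    (4,3)@(9, 7): e=[28,-14,10] → ·
    (2,4)@(5, 9): e=[20,2,2] → █
    (3,4)@(7, 9): e=[36,-18,6] → ·
    (2,5)@(5, 11): e=[44,-22,2] → ·
  covered (3 px):
    · · · · · · · ·
    · · · · · · · ·
    · · · · █ · · ·
    · · · █ · · · ·
    · · █ · · · · ·
    · · · · · · · ·

Answer: 13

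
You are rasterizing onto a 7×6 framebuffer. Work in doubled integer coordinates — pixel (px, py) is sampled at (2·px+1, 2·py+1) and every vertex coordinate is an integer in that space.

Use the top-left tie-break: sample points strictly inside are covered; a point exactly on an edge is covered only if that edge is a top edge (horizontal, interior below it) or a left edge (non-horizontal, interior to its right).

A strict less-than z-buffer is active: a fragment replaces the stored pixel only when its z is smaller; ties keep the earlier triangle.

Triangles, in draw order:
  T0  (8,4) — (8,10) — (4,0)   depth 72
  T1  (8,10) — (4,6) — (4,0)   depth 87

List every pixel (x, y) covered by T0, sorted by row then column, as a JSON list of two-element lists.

T0:
  2·area = 24
  edge (8, 4)→(8, 10): d=(0,6) right/bottom  bias=-1
  edge (8, 10)→(4, 0): d=(-4,-10) top-left  bias=+0
  edge (4, 0)→(8, 4): d=(4,4) right/bottom  bias=-1
    (2,0)@(5, 1): e=[18,6,0] → ·  [on edge]
    (3,1)@(7, 3): e=[6,18,0] → ·  [on edge]
    (3,2)@(7, 5): e=[6,10,8] → █
    (4,2)@(9, 5): e=[-6,30,0] → ·  [on edge]
    (3,3)@(7, 7): e=[6,2,16] → █
    (4,3)@(9, 7): e=[-6,22,8] → ·
    (5,3)@(11, 7): e=[-18,42,0] → ·  [on edge]
    (3,4)@(7, 9): e=[6,-6,24] → ·
    (6,4)@(13, 9): e=[-30,54,0] → ·  [on edge]
  covered (2 px):
    · · · · · · ·
    · · · · · · ·
    · · · █ · · ·
    · · · █ · · ·
    · · · · · · ·
    · · · · · · ·
T1:
  2·area = 24
  edge (8, 10)→(4, 6): d=(-4,-4) top-left  bias=+0
  edge (4, 6)→(4, 0): d=(0,-6) top-left  bias=+0
  edge (4, 0)→(8, 10): d=(4,10) right/bottom  bias=-1
    (0,1)@(1, 3): e=[0,-18,42] → ·  [on edge]
    (2,1)@(5, 3): e=[16,6,2] → █
    (3,1)@(7, 3): e=[24,18,-18] → ·
    (1,2)@(3, 5): e=[0,-6,30] → ·  [on edge]
    (2,2)@(5, 5): e=[8,6,10] → █
    (3,2)@(7, 5): e=[16,18,-10] → ·
    (2,3)@(5, 7): e=[0,6,18] → █  [on edge]
    (3,3)@(7, 7): e=[8,18,-2] → ·
    (2,4)@(5, 9): e=[-8,6,26] → ·
    (3,4)@(7, 9): e=[0,18,6] → █  [on edge]
    (4,4)@(9, 9): e=[8,30,-14] → ·
    (3,5)@(7, 11): e=[-8,18,14] → ·
    (4,5)@(9, 11): e=[0,30,-6] → ·  [on edge]
  covered (4 px):
    · · · · · · ·
    · · █ · · · ·
    · · █ · · · ·
    · · █ · · · ·
    · · · █ · · ·
    · · · · · · ·

Answer: [[3,2],[3,3]]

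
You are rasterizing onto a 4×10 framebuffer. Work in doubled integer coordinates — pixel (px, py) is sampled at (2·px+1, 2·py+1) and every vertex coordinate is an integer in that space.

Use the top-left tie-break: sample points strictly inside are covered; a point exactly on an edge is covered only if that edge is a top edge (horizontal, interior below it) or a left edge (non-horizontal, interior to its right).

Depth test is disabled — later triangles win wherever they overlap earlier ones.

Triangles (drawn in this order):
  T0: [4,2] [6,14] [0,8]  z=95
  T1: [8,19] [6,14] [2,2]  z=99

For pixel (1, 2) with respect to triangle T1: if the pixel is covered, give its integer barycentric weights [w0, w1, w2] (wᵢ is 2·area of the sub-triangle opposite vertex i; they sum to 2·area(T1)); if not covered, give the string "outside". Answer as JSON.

T0:
  2·area = 60
  edge (4, 2)→(6, 14): d=(2,12) right/bottom  bias=-1
  edge (6, 14)→(0, 8): d=(-6,-6) top-left  bias=+0
  edge (0, 8)→(4, 2): d=(4,-6) top-left  bias=+0
    (1,2)@(3, 5): e=[18,36,6] → #
    (2,2)@(5, 5): e=[-6,48,18] → ·
    (0,3)@(1, 7): e=[46,12,2] → #
    (2,3)@(5, 7): e=[-2,36,26] → ·
    (0,4)@(1, 9): e=[50,0,10] → #  [on edge]
    (2,4)@(5, 9): e=[2,24,34] → #
    (3,4)@(7, 9): e=[-22,36,46] → ·
    (0,5)@(1, 11): e=[54,-12,18] → ·
    (1,5)@(3, 11): e=[30,0,30] → #  [on edge]
    (3,5)@(7, 11): e=[-18,24,54] → ·
    (1,6)@(3, 13): e=[34,-12,38] → ·
    (2,6)@(5, 13): e=[10,0,50] → #  [on edge]
    (3,7)@(7, 15): e=[-10,0,70] → ·  [on edge]
  covered (9 px):
    · · · ·
    · · · ·
    · # · ·
    # # · ·
    # # # ·
    · # # ·
    · · # ·
    · · · ·
    · · · ·
    · · · ·
T1:
  2·area = 4
  edge (8, 19)→(6, 14): d=(-2,-5) top-left  bias=+0
  edge (6, 14)→(2, 2): d=(-4,-12) top-left  bias=+0
  edge (2, 2)→(8, 19): d=(6,17) right/bottom  bias=-1
    (1,2)@(3, 5): e=[3,0,1] → #  [on edge]
    (2,2)@(5, 5): e=[13,24,-33] → ·
    (1,3)@(3, 7): e=[-1,-8,13] → ·
    (2,5)@(5, 11): e=[1,0,3] → #  [on edge]
    (3,5)@(7, 11): e=[11,24,-31] → ·
    (2,6)@(5, 13): e=[-3,-8,15] → ·
    (3,8)@(7, 17): e=[-1,0,5] → ·  [on edge]
  covered (2 px):
    · · · ·
    · · · ·
    · # · ·
    · · · ·
    · · · ·
    · · # ·
    · · · ·
    · · · ·
    · · · ·
    · · · ·

Result: [0,1,3]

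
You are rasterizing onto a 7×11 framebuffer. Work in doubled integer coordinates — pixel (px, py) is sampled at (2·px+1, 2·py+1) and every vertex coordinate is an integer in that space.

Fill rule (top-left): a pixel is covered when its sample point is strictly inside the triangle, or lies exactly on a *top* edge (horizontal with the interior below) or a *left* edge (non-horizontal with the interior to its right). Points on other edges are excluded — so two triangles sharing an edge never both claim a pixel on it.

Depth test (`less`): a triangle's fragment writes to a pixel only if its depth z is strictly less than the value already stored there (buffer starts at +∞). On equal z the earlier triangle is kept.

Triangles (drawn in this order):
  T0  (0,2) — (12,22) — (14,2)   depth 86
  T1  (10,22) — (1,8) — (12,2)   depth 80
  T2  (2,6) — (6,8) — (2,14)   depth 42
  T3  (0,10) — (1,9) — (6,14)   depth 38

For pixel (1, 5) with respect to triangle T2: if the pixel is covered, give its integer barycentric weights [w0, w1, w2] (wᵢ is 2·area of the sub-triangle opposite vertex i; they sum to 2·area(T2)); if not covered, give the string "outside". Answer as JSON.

T0:
  2·area = 280  (B↔C swapped to make it positive)
  edge (0, 2)→(14, 2): d=(14,0) top-left  bias=+0
  edge (14, 2)→(12, 22): d=(-2,20) right/bottom  bias=-1
  edge (12, 22)→(0, 2): d=(-12,-20) top-left  bias=+0
    (0,1)@(1, 3): e=[14,258,8] → #
    (1,1)@(3, 3): e=[14,218,48] → #
    (2,1)@(5, 3): e=[14,178,88] → #
    (3,1)@(7, 3): e=[14,138,128] → #
    (4,1)@(9, 3): e=[14,98,168] → #
    (5,1)@(11, 3): e=[14,58,208] → #
    (6,1)@(13, 3): e=[14,18,248] → #
    (0,2)@(1, 5): e=[42,254,-16] → ·
    (1,2)@(3, 5): e=[42,214,24] → #
    (1,3)@(3, 7): e=[70,210,0] → #  [on edge]
    (1,4)@(3, 9): e=[98,206,-24] → ·
    (2,4)@(5, 9): e=[98,166,16] → #
    (4,8)@(9, 17): e=[210,70,0] → #  [on edge]
  covered (36 px):
    · · · · · · ·
    # # # # # # #
    · # # # # # #
    · # # # # # #
    · · # # # # #
    · · · # # # #
    · · · # # # ·
    · · · · # # ·
    · · · · # # ·
    · · · · · # ·
    · · · · · · ·
T1:
  2·area = 208
  edge (10, 22)→(1, 8): d=(-9,-14) top-left  bias=+0
  edge (1, 8)→(12, 2): d=(11,-6) top-left  bias=+0
  edge (12, 2)→(10, 22): d=(-2,20) right/bottom  bias=-1
    (5,1)@(11, 3): e=[185,5,18] → #
    (6,1)@(13, 3): e=[213,17,-22] → ·
    (3,2)@(7, 5): e=[111,3,94] → #
    (4,2)@(9, 5): e=[139,15,54] → #
    (6,2)@(13, 5): e=[195,39,-26] → ·
    (1,3)@(3, 7): e=[37,1,170] → #
    (2,3)@(5, 7): e=[65,13,130] → #
    (6,3)@(13, 7): e=[177,61,-30] → ·
    (1,4)@(3, 9): e=[19,23,166] → #
    (6,4)@(13, 9): e=[159,83,-34] → ·
    (1,5)@(3, 11): e=[1,45,162] → #
    (6,5)@(13, 11): e=[141,105,-38] → ·
  covered (27 px):
    · · · · · · ·
    · · · · · # ·
    · · · # # # ·
    · # # # # # ·
    · # # # # # ·
    · # # # # # ·
    · · # # # · ·
    · · · # # · ·
    · · · # # · ·
    · · · · # · ·
    · · · · · · ·
T2:
  2·area = 32
  edge (2, 6)→(6, 8): d=(4,2) right/bottom  bias=-1
  edge (6, 8)→(2, 14): d=(-4,6) right/bottom  bias=-1
  edge (2, 14)→(2, 6): d=(0,-8) top-left  bias=+0
    (1,3)@(3, 7): e=[2,22,8] → #
    (2,3)@(5, 7): e=[-2,10,24] → ·
    (1,4)@(3, 9): e=[10,14,8] → #
    (2,4)@(5, 9): e=[6,2,24] → #
    (3,4)@(7, 9): e=[2,-10,40] → ·
    (1,5)@(3, 11): e=[18,6,8] → #
    (2,5)@(5, 11): e=[14,-6,24] → ·
    (1,6)@(3, 13): e=[26,-2,8] → ·
  covered (4 px):
    · · · · · · ·
    · · · · · · ·
    · · · · · · ·
    · # · · · · ·
    · # # · · · ·
    · # · · · · ·
    · · · · · · ·
    · · · · · · ·
    · · · · · · ·
    · · · · · · ·
    · · · · · · ·
T3:
  2·area = 10
  edge (0, 10)→(1, 9): d=(1,-1) top-left  bias=+0
  edge (1, 9)→(6, 14): d=(5,5) right/bottom  bias=-1
  edge (6, 14)→(0, 10): d=(-6,-4) top-left  bias=+0
    (4,0)@(9, 1): e=[0,-80,90] → ·  [on edge]
    (3,1)@(7, 3): e=[0,-60,70] → ·  [on edge]
    (2,2)@(5, 5): e=[0,-40,50] → ·  [on edge]
    (1,3)@(3, 7): e=[0,-20,30] → ·  [on edge]
    (0,4)@(1, 9): e=[0,0,10] → ·  [on edge]
    (1,5)@(3, 11): e=[4,0,6] → ·  [on edge]
    (2,6)@(5, 13): e=[8,0,2] → ·  [on edge]
    (3,7)@(7, 15): e=[12,0,-2] → ·  [on edge]
    (4,8)@(9, 17): e=[16,0,-6] → ·  [on edge]
    (5,9)@(11, 19): e=[20,0,-10] → ·  [on edge]
    (6,10)@(13, 21): e=[24,0,-14] → ·  [on edge]
  covered (0 px):
    · · · · · · ·
    · · · · · · ·
    · · · · · · ·
    · · · · · · ·
    · · · · · · ·
    · · · · · · ·
    · · · · · · ·
    · · · · · · ·
    · · · · · · ·
    · · · · · · ·
    · · · · · · ·

Result: [6,8,18]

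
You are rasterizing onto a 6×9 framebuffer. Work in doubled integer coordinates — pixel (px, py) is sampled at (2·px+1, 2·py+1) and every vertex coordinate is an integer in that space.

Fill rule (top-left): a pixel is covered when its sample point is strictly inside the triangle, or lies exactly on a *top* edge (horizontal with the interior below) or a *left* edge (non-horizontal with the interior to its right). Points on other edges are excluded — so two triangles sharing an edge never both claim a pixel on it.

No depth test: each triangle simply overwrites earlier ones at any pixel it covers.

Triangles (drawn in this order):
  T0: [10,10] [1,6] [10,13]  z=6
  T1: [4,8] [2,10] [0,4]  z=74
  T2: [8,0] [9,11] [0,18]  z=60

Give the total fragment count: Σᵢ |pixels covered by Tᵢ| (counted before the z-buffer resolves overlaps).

T0:
  2·area = 27  (B↔C swapped to make it positive)
  edge (10, 10)→(10, 13): d=(0,3) right/bottom  bias=-1
  edge (10, 13)→(1, 6): d=(-9,-7) top-left  bias=+0
  edge (1, 6)→(10, 10): d=(9,4) right/bottom  bias=-1
    (1,3)@(3, 7): e=[21,5,1] → #
    (2,3)@(5, 7): e=[15,19,-7] → ·
    (1,4)@(3, 9): e=[21,-13,19] → ·
    (2,4)@(5, 9): e=[15,1,11] → #
    (3,4)@(7, 9): e=[9,15,3] → #
    (4,4)@(9, 9): e=[3,29,-5] → ·
    (2,5)@(5, 11): e=[15,-17,29] → ·
    (3,5)@(7, 11): e=[9,-3,21] → ·
    (4,5)@(9, 11): e=[3,11,13] → #
    (5,5)@(11, 11): e=[-3,25,5] → ·
    (4,6)@(9, 13): e=[3,-7,31] → ·
  covered (4 px):
    · · · · · ·
    · · · · · ·
    · · · · · ·
    · # · · · ·
    · · # # · ·
    · · · · # ·
    · · · · · ·
    · · · · · ·
    · · · · · ·
T1:
  2·area = 16
  edge (4, 8)→(2, 10): d=(-2,2) right/bottom  bias=-1
  edge (2, 10)→(0, 4): d=(-2,-6) top-left  bias=+0
  edge (0, 4)→(4, 8): d=(4,4) right/bottom  bias=-1
    (5,0)@(11, 1): e=[0,72,-56] → ·  [on edge]
    (4,1)@(9, 3): e=[0,56,-40] → ·  [on edge]
    (0,2)@(1, 5): e=[12,4,0] → ·  [on edge]
    (3,2)@(7, 5): e=[0,40,-24] → ·  [on edge]
    (0,3)@(1, 7): e=[8,0,8] → #  [on edge]
    (1,3)@(3, 7): e=[4,12,0] → ·  [on edge]
    (2,3)@(5, 7): e=[0,24,-8] → ·  [on edge]
    (0,4)@(1, 9): e=[4,-4,16] → ·
    (1,4)@(3, 9): e=[0,8,8] → ·  [on edge]
    (2,4)@(5, 9): e=[-4,20,0] → ·  [on edge]
    (0,5)@(1, 11): e=[0,-8,24] → ·  [on edge]
    (3,5)@(7, 11): e=[-12,28,0] → ·  [on edge]
    (1,6)@(3, 13): e=[-8,0,24] → ·  [on edge]
    (4,6)@(9, 13): e=[-20,36,0] → ·  [on edge]
    (5,7)@(11, 15): e=[-28,44,0] → ·  [on edge]
  covered (1 px):
    · · · · · ·
    · · · · · ·
    · · · · · ·
    # · · · · ·
    · · · · · ·
    · · · · · ·
    · · · · · ·
    · · · · · ·
    · · · · · ·
T2:
  2·area = 106
  edge (8, 0)→(9, 11): d=(1,11) right/bottom  bias=-1
  edge (9, 11)→(0, 18): d=(-9,7) right/bottom  bias=-1
  edge (0, 18)→(8, 0): d=(8,-18) top-left  bias=+0
    (3,1)@(7, 3): e=[14,86,6] → #
    (4,1)@(9, 3): e=[-8,72,42] → ·
    (3,2)@(7, 5): e=[16,68,22] → #
    (4,2)@(9, 5): e=[-6,54,58] → ·
    (2,3)@(5, 7): e=[40,64,2] → #
    (4,3)@(9, 7): e=[-4,36,74] → ·
    (2,4)@(5, 9): e=[42,46,18] → #
    (4,4)@(9, 9): e=[-2,18,90] → ·
    (2,5)@(5, 11): e=[44,28,34] → #
    (4,5)@(9, 11): e=[0,0,106] → ·  [on edge]
    (1,6)@(3, 13): e=[68,24,14] → #
    (3,6)@(7, 13): e=[24,-4,86] → ·
  covered (12 px):
    · · · · · ·
    · · · # · ·
    · · · # · ·
    · · # # · ·
    · · # # · ·
    · · # # · ·
    · # # · · ·
    · # · · · ·
    # · · · · ·

Answer: 17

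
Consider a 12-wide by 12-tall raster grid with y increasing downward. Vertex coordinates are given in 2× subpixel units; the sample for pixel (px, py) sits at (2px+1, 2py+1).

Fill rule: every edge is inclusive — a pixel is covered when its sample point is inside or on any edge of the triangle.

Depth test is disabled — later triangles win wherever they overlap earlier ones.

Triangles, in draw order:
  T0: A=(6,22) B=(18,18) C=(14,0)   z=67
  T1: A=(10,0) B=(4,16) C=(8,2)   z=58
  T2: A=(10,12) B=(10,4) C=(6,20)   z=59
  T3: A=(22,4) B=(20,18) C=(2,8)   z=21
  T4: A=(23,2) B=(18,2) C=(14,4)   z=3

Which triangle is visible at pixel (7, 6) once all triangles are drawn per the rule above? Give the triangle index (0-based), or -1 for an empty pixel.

T0:
  2·area = 232  (B↔C swapped to make it positive)
  edge (6, 22)→(14, 0): d=(8,-22) inclusive
  edge (14, 0)→(18, 18): d=(4,18) inclusive
  edge (18, 18)→(6, 22): d=(-12,4) inclusive
    (6,1)@(13, 3): e=[2,30,200] → X
    (7,1)@(15, 3): e=[46,-6,192] → .
    (6,2)@(13, 5): e=[18,38,176] → X
    (7,2)@(15, 5): e=[62,2,168] → X
    (8,2)@(17, 5): e=[106,-34,160] → .
    (6,3)@(13, 7): e=[34,46,152] → X
    (8,3)@(17, 7): e=[122,-26,136] → .
    (5,4)@(11, 9): e=[6,90,136] → X
    (8,4)@(17, 9): e=[138,-18,112] → .
    (5,5)@(11, 11): e=[22,98,112] → X
    (8,5)@(17, 11): e=[154,-10,88] → .
    (5,6)@(11, 13): e=[38,106,88] → X
    (10,8)@(21, 17): e=[290,-58,0] → .  [on edge]
    (7,9)@(15, 19): e=[174,58,0] → X  [on edge]
    (4,10)@(9, 21): e=[58,174,0] → X  [on edge]
    (1,11)@(3, 23): e=[-58,290,0] → .  [on edge]
  covered (30 px):
    . . . . . . . . . . . .
    . . . . . . X . . . . .
    . . . . . . X X . . . .
    . . . . . . X X . . . .
    . . . . . X X X . . . .
    . . . . . X X X . . . .
    . . . . . X X X . . . .
    . . . . X X X X X . . .
    . . . . X X X X X . . .
    . . . . X X X X . . . .
    . . . X X . . . . . . .
    . . . . . . . . . . . .
T1:
  2·area = 20
  edge (10, 0)→(4, 16): d=(-6,16) inclusive
  edge (4, 16)→(8, 2): d=(4,-14) inclusive
  edge (8, 2)→(10, 0): d=(2,-2) inclusive
    (4,0)@(9, 1): e=[10,10,0] → X  [on edge]
    (5,0)@(11, 1): e=[-22,38,4] → .
    (3,1)@(7, 3): e=[30,-10,0] → .  [on edge]
    (4,1)@(9, 3): e=[-2,18,4] → .
    (2,2)@(5, 5): e=[50,-30,0] → .  [on edge]
    (1,3)@(3, 7): e=[70,-50,0] → .  [on edge]
    (3,3)@(7, 7): e=[6,6,8] → X
    (4,3)@(9, 7): e=[-26,34,12] → .
    (0,4)@(1, 9): e=[90,-70,0] → .  [on edge]
    (3,4)@(7, 9): e=[-6,14,12] → .
    (2,6)@(5, 13): e=[2,2,16] → X
    (3,6)@(7, 13): e=[-30,30,20] → .
  covered (3 px):
    . . . . X . . . . . . .
    . . . . . . . . . . . .
    . . . . . . . . . . . .
    . . . X . . . . . . . .
    . . . . . . . . . . . .
    . . . . . . . . . . . .
    . . X . . . . . . . . .
    . . . . . . . . . . . .
    . . . . . . . . . . . .
    . . . . . . . . . . . .
    . . . . . . . . . . . .
    . . . . . . . . . . . .
T2:
  2·area = 32  (B↔C swapped to make it positive)
  edge (10, 12)→(6, 20): d=(-4,8) inclusive
  edge (6, 20)→(10, 4): d=(4,-16) inclusive
  edge (10, 4)→(10, 12): d=(0,8) inclusive
    (4,4)@(9, 9): e=[20,4,8] → X
    (5,4)@(11, 9): e=[4,36,-8] → .
    (4,5)@(9, 11): e=[12,12,8] → X
    (5,5)@(11, 11): e=[-4,44,-8] → .
    (4,6)@(9, 13): e=[4,20,8] → X
    (5,6)@(11, 13): e=[-12,52,-8] → .
    (4,7)@(9, 15): e=[-4,28,8] → .
    (3,8)@(7, 17): e=[4,4,24] → X
    (4,8)@(9, 17): e=[-12,36,8] → .
    (3,9)@(7, 19): e=[-4,12,24] → .
  covered (4 px):
    . . . . . . . . . . . .
    . . . . . . . . . . . .
    . . . . . . . . . . . .
    . . . . . . . . . . . .
    . . . . X . . . . . . .
    . . . . X . . . . . . .
    . . . . X . . . . . . .
    . . . . . . . . . . . .
    . . . X . . . . . . . .
    . . . . . . . . . . . .
    . . . . . . . . . . . .
    . . . . . . . . . . . .
T3:
  2·area = 272
  edge (22, 4)→(20, 18): d=(-2,14) inclusive
  edge (20, 18)→(2, 8): d=(-18,-10) inclusive
  edge (2, 8)→(22, 4): d=(20,-4) inclusive
    (8,2)@(17, 5): e=[68,204,0] → X  [on edge]
    (9,2)@(19, 5): e=[40,224,8] → X
    (10,2)@(21, 5): e=[12,244,16] → X
    (11,2)@(23, 5): e=[-16,264,24] → .
    (3,3)@(7, 7): e=[204,68,0] → X  [on edge]
    (4,3)@(9, 7): e=[176,88,8] → X
    (5,3)@(11, 7): e=[148,108,16] → X
    (6,3)@(13, 7): e=[120,128,24] → X
    (7,3)@(15, 7): e=[92,148,32] → X
    (11,3)@(23, 7): e=[-20,228,64] → .
    (2,4)@(5, 9): e=[228,12,32] → X
    (11,4)@(23, 9): e=[-24,192,104] → .
    (10,5)@(21, 11): e=[0,136,136] → X  [on edge]
    (5,6)@(11, 13): e=[136,0,136] → X  [on edge]
  covered (36 px):
    . . . . . . . . . . . .
    . . . . . . . . . . . .
    . . . . . . . . X X X .
    . . . X X X X X X X X .
    . . X X X X X X X X X .
    . . . . X X X X X X X .
    . . . . . X X X X X . .
    . . . . . . . X X X . .
    . . . . . . . . . X . .
    . . . . . . . . . . . .
    . . . . . . . . . . . .
    . . . . . . . . . . . .
T4:
  2·area = 10  (B↔C swapped to make it positive)
  edge (23, 2)→(14, 4): d=(-9,2) inclusive
  edge (14, 4)→(18, 2): d=(4,-2) inclusive
  edge (18, 2)→(23, 2): d=(5,0) inclusive
    (8,1)@(17, 3): e=[3,2,5] → X
    (9,1)@(19, 3): e=[-1,6,5] → .
    (8,2)@(17, 5): e=[-15,10,15] → .
  covered (1 px):
    . . . . . . . . . . . .
    . . . . . . . . X . . .
    . . . . . . . . . . . .
    . . . . . . . . . . . .
    . . . . . . . . . . . .
    . . . . . . . . . . . .
    . . . . . . . . . . . .
    . . . . . . . . . . . .
    . . . . . . . . . . . .
    . . . . . . . . . . . .
    . . . . . . . . . . . .
    . . . . . . . . . . . .

Z-buffer (winner per pixel, '.' = empty):
  . . . . 1 . . . . . . .
  . . . . . . 0 . 4 . . .
  . . . . . . 0 0 3 3 3 .
  . . . 3 3 3 3 3 3 3 3 .
  . . 3 3 3 3 3 3 3 3 3 .
  . . . . 3 3 3 3 3 3 3 .
  . . 1 . 2 3 3 3 3 3 . .
  . . . . 0 0 0 3 3 3 . .
  . . . 2 0 0 0 0 0 3 . .
  . . . . 0 0 0 0 . . . .
  . . . 0 0 . . . . . . .
  . . . . . . . . . . . .

Result: 3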